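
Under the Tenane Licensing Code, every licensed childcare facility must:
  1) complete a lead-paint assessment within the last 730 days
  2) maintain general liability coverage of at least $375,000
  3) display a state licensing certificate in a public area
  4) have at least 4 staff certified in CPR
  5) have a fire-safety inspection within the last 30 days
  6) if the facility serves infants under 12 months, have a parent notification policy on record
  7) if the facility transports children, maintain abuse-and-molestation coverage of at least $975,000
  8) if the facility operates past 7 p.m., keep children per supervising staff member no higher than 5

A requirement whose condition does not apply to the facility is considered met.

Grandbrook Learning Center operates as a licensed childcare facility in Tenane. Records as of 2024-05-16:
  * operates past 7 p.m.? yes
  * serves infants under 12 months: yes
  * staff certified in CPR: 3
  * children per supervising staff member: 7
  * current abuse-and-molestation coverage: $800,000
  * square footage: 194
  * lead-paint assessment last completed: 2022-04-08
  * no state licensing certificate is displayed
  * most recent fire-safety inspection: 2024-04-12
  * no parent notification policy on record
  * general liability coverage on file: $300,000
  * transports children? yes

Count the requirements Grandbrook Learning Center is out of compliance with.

1. lead-paint assessment 769 days ago vs limit 730 → not met
2. general liability coverage $300,000 < $375,000 → not met
3. state licensing certificate absent → not met
4. staff certified in CPR 3 < 4 → not met
5. fire-safety inspection 34 days ago vs limit 30 → not met
6. condition 'serves infants under 12 months' holds; parent notification policy absent → not met
7. condition 'transports children' holds; abuse-and-molestation coverage $800,000 < $975,000 → not met
8. condition 'operates past 7 p.m.' holds; children per supervising staff member 7 > 5 → not met
Not met: 8 of 8

8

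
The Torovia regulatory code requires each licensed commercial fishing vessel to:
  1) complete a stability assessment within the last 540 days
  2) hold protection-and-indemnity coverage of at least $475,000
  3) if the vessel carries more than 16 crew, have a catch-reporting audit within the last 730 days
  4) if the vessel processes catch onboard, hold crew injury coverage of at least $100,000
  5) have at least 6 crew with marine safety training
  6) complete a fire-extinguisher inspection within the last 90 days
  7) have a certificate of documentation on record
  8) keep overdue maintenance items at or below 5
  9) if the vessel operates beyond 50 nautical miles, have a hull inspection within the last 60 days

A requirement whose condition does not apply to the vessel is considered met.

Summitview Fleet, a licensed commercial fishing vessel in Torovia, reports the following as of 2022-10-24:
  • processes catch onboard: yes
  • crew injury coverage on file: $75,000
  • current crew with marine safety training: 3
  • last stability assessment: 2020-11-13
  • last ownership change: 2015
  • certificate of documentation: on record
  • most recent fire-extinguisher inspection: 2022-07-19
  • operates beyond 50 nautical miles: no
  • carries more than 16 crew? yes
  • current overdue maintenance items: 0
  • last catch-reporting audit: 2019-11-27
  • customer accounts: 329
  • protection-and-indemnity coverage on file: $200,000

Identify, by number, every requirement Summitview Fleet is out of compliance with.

1. stability assessment 710 days ago vs limit 540 → not met
2. protection-and-indemnity coverage $200,000 < $475,000 → not met
3. condition 'carries more than 16 crew' holds; catch-reporting audit 1062 days ago vs limit 730 → not met
4. condition 'processes catch onboard' holds; crew injury coverage $75,000 < $100,000 → not met
5. crew with marine safety training 3 < 6 → not met
6. fire-extinguisher inspection 97 days ago vs limit 90 → not met
7. certificate of documentation present → met
8. overdue maintenance items 0 ≤ 5 → met
9. condition 'operates beyond 50 nautical miles' does not hold → requirement n/a → met
Not met: 1, 2, 3, 4, 5, 6

1, 2, 3, 4, 5, 6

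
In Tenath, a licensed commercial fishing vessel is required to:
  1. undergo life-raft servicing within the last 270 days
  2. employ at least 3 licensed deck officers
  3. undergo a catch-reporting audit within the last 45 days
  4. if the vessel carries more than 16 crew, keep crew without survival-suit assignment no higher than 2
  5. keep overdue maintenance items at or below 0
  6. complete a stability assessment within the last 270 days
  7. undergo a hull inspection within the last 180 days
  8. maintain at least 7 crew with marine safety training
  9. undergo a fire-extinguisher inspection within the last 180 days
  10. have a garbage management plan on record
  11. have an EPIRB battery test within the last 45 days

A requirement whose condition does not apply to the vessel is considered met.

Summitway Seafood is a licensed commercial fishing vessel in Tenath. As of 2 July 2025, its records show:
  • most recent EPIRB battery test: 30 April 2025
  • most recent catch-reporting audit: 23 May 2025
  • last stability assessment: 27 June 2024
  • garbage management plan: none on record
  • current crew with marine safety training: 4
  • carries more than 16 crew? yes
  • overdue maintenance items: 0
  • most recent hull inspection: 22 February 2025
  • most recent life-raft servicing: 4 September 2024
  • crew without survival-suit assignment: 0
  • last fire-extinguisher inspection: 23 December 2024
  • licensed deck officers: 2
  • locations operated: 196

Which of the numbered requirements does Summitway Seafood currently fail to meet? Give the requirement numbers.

1, 2, 6, 8, 9, 10, 11

1. life-raft servicing 301 days ago vs limit 270 → not met
2. licensed deck officers 2 < 3 → not met
3. catch-reporting audit 40 days ago vs limit 45 → met
4. condition 'carries more than 16 crew' holds; crew without survival-suit assignment 0 ≤ 2 → met
5. overdue maintenance items 0 ≤ 0 → met
6. stability assessment 370 days ago vs limit 270 → not met
7. hull inspection 130 days ago vs limit 180 → met
8. crew with marine safety training 4 < 7 → not met
9. fire-extinguisher inspection 191 days ago vs limit 180 → not met
10. garbage management plan absent → not met
11. EPIRB battery test 63 days ago vs limit 45 → not met
Not met: 1, 2, 6, 8, 9, 10, 11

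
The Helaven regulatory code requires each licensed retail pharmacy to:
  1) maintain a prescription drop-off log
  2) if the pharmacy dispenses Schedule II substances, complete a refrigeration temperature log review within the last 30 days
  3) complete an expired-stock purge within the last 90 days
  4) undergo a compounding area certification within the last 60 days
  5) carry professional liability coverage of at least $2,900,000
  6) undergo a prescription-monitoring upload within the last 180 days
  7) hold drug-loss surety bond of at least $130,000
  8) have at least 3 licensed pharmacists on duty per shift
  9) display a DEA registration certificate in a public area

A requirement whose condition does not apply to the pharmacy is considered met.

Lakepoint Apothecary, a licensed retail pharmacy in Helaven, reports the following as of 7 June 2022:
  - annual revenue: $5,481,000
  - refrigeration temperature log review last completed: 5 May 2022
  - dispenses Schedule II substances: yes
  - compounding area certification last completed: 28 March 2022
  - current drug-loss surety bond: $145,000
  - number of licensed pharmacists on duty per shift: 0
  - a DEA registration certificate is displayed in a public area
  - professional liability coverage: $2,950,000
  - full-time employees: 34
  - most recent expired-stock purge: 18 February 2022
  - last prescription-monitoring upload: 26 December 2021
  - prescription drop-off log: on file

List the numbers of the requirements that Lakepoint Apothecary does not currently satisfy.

1. prescription drop-off log present → met
2. condition 'dispenses Schedule II substances' holds; refrigeration temperature log review 33 days ago vs limit 30 → not met
3. expired-stock purge 109 days ago vs limit 90 → not met
4. compounding area certification 71 days ago vs limit 60 → not met
5. professional liability coverage $2,950,000 ≥ $2,900,000 → met
6. prescription-monitoring upload 163 days ago vs limit 180 → met
7. drug-loss surety bond $145,000 ≥ $130,000 → met
8. licensed pharmacists on duty per shift 0 < 3 → not met
9. DEA registration certificate present → met
Not met: 2, 3, 4, 8

2, 3, 4, 8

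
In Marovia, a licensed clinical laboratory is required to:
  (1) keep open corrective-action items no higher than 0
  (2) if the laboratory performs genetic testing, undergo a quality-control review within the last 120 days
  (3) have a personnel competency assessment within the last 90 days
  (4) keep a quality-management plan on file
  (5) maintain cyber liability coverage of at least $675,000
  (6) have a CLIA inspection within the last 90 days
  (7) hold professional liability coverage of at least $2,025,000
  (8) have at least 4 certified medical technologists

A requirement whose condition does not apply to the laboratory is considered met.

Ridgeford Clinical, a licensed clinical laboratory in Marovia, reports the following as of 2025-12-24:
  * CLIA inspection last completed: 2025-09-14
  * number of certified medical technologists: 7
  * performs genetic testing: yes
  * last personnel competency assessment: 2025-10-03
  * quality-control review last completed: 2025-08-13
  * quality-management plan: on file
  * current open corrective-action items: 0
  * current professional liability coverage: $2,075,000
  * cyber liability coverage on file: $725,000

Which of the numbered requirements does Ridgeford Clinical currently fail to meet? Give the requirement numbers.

1. open corrective-action items 0 ≤ 0 → met
2. condition 'performs genetic testing' holds; quality-control review 133 days ago vs limit 120 → not met
3. personnel competency assessment 82 days ago vs limit 90 → met
4. quality-management plan present → met
5. cyber liability coverage $725,000 ≥ $675,000 → met
6. CLIA inspection 101 days ago vs limit 90 → not met
7. professional liability coverage $2,075,000 ≥ $2,025,000 → met
8. certified medical technologists 7 ≥ 4 → met
Not met: 2, 6

2, 6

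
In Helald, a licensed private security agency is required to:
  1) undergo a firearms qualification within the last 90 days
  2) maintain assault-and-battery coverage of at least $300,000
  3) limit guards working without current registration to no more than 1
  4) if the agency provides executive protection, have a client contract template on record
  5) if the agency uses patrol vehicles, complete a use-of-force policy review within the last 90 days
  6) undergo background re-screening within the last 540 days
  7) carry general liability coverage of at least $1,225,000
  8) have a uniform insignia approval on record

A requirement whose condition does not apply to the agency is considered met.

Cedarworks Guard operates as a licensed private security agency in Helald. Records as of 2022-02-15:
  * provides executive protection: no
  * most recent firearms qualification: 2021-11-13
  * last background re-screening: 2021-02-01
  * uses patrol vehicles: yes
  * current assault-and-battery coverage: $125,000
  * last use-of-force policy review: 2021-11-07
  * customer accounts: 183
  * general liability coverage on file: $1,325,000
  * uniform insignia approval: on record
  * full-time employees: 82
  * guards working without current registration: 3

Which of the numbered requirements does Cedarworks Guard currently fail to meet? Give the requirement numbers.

1. firearms qualification 94 days ago vs limit 90 → not met
2. assault-and-battery coverage $125,000 < $300,000 → not met
3. guards working without current registration 3 > 1 → not met
4. condition 'provides executive protection' does not hold → requirement n/a → met
5. condition 'uses patrol vehicles' holds; use-of-force policy review 100 days ago vs limit 90 → not met
6. background re-screening 379 days ago vs limit 540 → met
7. general liability coverage $1,325,000 ≥ $1,225,000 → met
8. uniform insignia approval present → met
Not met: 1, 2, 3, 5

1, 2, 3, 5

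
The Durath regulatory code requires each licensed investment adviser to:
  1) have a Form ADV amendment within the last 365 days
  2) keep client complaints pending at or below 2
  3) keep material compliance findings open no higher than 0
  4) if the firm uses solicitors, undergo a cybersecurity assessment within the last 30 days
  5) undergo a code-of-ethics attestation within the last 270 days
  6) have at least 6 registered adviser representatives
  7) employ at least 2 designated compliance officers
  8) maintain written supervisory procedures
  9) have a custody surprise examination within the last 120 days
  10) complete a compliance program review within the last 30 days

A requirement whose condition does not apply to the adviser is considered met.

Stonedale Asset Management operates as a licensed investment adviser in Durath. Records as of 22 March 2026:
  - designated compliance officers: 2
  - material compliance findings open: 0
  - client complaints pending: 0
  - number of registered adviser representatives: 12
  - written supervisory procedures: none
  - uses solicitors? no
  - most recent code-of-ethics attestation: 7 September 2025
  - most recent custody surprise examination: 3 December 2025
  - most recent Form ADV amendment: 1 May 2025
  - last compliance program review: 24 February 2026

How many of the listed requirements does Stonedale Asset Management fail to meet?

1

1. Form ADV amendment 325 days ago vs limit 365 → met
2. client complaints pending 0 ≤ 2 → met
3. material compliance findings open 0 ≤ 0 → met
4. condition 'uses solicitors' does not hold → requirement n/a → met
5. code-of-ethics attestation 196 days ago vs limit 270 → met
6. registered adviser representatives 12 ≥ 6 → met
7. designated compliance officers 2 ≥ 2 → met
8. written supervisory procedures absent → not met
9. custody surprise examination 109 days ago vs limit 120 → met
10. compliance program review 26 days ago vs limit 30 → met
Not met: 1 of 10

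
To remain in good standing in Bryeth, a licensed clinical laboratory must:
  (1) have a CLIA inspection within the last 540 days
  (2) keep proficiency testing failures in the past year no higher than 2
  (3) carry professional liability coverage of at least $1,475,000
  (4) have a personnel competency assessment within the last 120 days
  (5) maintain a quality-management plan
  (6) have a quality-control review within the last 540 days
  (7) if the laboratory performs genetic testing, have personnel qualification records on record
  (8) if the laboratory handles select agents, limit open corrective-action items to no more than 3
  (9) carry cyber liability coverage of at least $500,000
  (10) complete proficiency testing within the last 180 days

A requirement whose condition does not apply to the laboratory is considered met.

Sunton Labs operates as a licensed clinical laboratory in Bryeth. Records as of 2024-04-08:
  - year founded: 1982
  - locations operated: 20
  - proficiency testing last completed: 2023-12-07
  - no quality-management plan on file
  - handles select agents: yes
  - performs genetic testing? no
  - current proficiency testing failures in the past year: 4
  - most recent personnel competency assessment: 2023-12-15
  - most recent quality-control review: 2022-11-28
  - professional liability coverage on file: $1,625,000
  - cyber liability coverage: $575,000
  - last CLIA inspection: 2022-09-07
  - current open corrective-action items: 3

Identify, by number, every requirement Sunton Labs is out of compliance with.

1, 2, 5

1. CLIA inspection 579 days ago vs limit 540 → not met
2. proficiency testing failures in the past year 4 > 2 → not met
3. professional liability coverage $1,625,000 ≥ $1,475,000 → met
4. personnel competency assessment 115 days ago vs limit 120 → met
5. quality-management plan absent → not met
6. quality-control review 497 days ago vs limit 540 → met
7. condition 'performs genetic testing' does not hold → requirement n/a → met
8. condition 'handles select agents' holds; open corrective-action items 3 ≤ 3 → met
9. cyber liability coverage $575,000 ≥ $500,000 → met
10. proficiency testing 123 days ago vs limit 180 → met
Not met: 1, 2, 5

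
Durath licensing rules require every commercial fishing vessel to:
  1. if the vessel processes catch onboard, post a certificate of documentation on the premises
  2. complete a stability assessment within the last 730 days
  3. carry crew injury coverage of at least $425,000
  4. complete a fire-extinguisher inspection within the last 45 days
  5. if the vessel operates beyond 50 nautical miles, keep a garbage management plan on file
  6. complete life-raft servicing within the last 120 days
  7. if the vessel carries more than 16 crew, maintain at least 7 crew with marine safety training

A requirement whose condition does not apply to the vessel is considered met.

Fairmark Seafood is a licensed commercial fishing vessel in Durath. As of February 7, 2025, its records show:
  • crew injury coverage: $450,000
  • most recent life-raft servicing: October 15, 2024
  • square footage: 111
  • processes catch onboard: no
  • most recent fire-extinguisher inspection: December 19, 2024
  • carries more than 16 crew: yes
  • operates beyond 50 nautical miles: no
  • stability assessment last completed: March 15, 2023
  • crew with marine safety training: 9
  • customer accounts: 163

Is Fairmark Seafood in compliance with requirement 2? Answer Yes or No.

Yes

2. stability assessment 695 days ago vs limit 730 → met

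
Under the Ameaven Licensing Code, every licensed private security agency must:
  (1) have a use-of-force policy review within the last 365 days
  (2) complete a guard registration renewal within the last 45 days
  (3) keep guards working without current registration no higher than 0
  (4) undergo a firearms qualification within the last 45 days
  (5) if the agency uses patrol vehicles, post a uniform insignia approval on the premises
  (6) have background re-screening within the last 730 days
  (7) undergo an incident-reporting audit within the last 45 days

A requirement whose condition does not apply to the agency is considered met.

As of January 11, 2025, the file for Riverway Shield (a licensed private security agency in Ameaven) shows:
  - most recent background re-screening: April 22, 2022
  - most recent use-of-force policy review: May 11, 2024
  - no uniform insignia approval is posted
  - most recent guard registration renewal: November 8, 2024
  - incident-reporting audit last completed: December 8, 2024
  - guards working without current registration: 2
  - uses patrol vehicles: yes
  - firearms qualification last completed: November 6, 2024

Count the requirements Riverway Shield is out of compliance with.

5

1. use-of-force policy review 245 days ago vs limit 365 → met
2. guard registration renewal 64 days ago vs limit 45 → not met
3. guards working without current registration 2 > 0 → not met
4. firearms qualification 66 days ago vs limit 45 → not met
5. condition 'uses patrol vehicles' holds; uniform insignia approval absent → not met
6. background re-screening 995 days ago vs limit 730 → not met
7. incident-reporting audit 34 days ago vs limit 45 → met
Not met: 5 of 7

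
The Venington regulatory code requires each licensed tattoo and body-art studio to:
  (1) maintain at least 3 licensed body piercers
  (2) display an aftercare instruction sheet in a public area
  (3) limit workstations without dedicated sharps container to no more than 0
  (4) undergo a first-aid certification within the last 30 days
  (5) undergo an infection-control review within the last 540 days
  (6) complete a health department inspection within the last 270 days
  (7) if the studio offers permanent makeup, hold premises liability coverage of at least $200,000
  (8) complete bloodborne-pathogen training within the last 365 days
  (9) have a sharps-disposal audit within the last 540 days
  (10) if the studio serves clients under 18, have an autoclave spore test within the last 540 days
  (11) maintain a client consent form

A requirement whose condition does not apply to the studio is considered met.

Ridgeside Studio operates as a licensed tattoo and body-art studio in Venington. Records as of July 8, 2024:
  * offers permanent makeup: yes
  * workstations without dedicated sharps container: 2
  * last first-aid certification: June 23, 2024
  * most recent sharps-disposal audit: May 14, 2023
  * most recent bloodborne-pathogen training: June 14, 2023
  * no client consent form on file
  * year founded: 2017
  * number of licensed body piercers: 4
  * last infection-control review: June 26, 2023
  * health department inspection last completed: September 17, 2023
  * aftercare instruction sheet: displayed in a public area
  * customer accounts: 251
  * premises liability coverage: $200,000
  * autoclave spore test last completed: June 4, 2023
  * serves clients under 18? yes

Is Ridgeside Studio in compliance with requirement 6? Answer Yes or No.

6. health department inspection 295 days ago vs limit 270 → not met

No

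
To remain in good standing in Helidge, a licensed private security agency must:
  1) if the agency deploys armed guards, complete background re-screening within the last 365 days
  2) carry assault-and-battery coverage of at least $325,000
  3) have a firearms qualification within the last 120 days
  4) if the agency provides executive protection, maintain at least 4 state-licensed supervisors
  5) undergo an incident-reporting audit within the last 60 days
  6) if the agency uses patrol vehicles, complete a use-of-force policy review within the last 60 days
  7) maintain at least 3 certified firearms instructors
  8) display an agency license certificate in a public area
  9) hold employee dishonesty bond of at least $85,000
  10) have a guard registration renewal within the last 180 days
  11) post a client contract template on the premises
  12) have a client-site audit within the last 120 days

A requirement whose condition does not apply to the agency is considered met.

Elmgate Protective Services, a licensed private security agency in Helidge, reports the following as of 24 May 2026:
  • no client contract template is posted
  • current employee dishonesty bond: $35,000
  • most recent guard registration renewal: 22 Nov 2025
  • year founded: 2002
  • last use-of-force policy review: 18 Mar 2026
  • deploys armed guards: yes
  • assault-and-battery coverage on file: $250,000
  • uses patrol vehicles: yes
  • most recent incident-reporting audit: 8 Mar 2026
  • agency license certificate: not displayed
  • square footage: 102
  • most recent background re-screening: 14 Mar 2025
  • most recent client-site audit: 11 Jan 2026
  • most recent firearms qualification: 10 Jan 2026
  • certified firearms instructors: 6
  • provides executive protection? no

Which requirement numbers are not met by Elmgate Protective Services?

1, 2, 3, 5, 6, 8, 9, 10, 11, 12

1. condition 'deploys armed guards' holds; background re-screening 436 days ago vs limit 365 → not met
2. assault-and-battery coverage $250,000 < $325,000 → not met
3. firearms qualification 134 days ago vs limit 120 → not met
4. condition 'provides executive protection' does not hold → requirement n/a → met
5. incident-reporting audit 77 days ago vs limit 60 → not met
6. condition 'uses patrol vehicles' holds; use-of-force policy review 67 days ago vs limit 60 → not met
7. certified firearms instructors 6 ≥ 3 → met
8. agency license certificate absent → not met
9. employee dishonesty bond $35,000 < $85,000 → not met
10. guard registration renewal 183 days ago vs limit 180 → not met
11. client contract template absent → not met
12. client-site audit 133 days ago vs limit 120 → not met
Not met: 1, 2, 3, 5, 6, 8, 9, 10, 11, 12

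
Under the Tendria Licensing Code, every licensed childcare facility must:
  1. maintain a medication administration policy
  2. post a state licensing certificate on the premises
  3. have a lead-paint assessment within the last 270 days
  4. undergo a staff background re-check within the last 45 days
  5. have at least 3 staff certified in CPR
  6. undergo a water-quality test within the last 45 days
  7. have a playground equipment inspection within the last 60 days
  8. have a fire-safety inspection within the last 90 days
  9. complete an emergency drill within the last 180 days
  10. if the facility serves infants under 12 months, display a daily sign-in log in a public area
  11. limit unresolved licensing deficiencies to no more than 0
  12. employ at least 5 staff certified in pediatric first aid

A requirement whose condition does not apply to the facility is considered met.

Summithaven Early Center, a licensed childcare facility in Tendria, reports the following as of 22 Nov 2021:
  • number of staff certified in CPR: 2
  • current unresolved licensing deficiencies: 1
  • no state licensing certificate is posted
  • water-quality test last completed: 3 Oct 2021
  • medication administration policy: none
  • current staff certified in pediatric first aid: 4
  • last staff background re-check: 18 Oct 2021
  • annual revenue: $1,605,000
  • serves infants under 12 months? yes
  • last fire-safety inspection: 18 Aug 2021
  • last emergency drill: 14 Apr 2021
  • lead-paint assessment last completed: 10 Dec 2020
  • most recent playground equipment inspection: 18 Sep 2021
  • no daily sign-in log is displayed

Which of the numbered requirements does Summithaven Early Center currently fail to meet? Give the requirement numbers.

1. medication administration policy absent → not met
2. state licensing certificate absent → not met
3. lead-paint assessment 347 days ago vs limit 270 → not met
4. staff background re-check 35 days ago vs limit 45 → met
5. staff certified in CPR 2 < 3 → not met
6. water-quality test 50 days ago vs limit 45 → not met
7. playground equipment inspection 65 days ago vs limit 60 → not met
8. fire-safety inspection 96 days ago vs limit 90 → not met
9. emergency drill 222 days ago vs limit 180 → not met
10. condition 'serves infants under 12 months' holds; daily sign-in log absent → not met
11. unresolved licensing deficiencies 1 > 0 → not met
12. staff certified in pediatric first aid 4 < 5 → not met
Not met: 1, 2, 3, 5, 6, 7, 8, 9, 10, 11, 12

1, 2, 3, 5, 6, 7, 8, 9, 10, 11, 12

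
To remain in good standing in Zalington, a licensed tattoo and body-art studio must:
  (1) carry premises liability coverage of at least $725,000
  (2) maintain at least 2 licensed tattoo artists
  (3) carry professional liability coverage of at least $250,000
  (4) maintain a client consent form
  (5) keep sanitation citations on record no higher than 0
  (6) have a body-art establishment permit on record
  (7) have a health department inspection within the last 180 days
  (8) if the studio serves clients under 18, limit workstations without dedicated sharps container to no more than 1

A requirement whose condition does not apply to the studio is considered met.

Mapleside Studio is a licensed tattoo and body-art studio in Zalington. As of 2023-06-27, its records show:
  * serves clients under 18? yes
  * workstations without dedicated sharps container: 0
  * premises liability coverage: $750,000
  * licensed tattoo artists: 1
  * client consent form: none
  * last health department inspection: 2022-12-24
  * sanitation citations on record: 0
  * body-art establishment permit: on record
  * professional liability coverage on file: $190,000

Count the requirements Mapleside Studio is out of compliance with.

1. premises liability coverage $750,000 ≥ $725,000 → met
2. licensed tattoo artists 1 < 2 → not met
3. professional liability coverage $190,000 < $250,000 → not met
4. client consent form absent → not met
5. sanitation citations on record 0 ≤ 0 → met
6. body-art establishment permit present → met
7. health department inspection 185 days ago vs limit 180 → not met
8. condition 'serves clients under 18' holds; workstations without dedicated sharps container 0 ≤ 1 → met
Not met: 4 of 8

4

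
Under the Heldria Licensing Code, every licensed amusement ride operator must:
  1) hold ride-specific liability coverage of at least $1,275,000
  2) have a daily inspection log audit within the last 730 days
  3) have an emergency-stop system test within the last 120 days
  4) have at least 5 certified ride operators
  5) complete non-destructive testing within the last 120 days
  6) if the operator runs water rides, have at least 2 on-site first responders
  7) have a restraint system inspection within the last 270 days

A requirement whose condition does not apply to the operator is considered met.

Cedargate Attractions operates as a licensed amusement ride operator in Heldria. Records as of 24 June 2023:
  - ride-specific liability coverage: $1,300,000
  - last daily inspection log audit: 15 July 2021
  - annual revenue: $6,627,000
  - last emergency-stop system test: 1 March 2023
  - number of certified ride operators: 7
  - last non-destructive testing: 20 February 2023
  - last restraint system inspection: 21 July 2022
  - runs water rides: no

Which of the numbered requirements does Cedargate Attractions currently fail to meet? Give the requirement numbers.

1. ride-specific liability coverage $1,300,000 ≥ $1,275,000 → met
2. daily inspection log audit 709 days ago vs limit 730 → met
3. emergency-stop system test 115 days ago vs limit 120 → met
4. certified ride operators 7 ≥ 5 → met
5. non-destructive testing 124 days ago vs limit 120 → not met
6. condition 'runs water rides' does not hold → requirement n/a → met
7. restraint system inspection 338 days ago vs limit 270 → not met
Not met: 5, 7

5, 7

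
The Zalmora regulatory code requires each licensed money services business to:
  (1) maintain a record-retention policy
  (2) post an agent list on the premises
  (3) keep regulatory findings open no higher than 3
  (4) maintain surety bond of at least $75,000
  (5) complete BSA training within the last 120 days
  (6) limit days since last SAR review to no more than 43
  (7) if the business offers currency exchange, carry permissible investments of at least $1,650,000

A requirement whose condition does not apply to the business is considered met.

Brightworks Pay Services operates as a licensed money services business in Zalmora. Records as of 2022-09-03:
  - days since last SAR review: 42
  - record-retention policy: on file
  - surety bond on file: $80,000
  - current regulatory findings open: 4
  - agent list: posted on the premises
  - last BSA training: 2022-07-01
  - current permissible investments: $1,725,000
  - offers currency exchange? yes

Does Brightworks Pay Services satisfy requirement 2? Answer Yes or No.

2. agent list present → met

Yes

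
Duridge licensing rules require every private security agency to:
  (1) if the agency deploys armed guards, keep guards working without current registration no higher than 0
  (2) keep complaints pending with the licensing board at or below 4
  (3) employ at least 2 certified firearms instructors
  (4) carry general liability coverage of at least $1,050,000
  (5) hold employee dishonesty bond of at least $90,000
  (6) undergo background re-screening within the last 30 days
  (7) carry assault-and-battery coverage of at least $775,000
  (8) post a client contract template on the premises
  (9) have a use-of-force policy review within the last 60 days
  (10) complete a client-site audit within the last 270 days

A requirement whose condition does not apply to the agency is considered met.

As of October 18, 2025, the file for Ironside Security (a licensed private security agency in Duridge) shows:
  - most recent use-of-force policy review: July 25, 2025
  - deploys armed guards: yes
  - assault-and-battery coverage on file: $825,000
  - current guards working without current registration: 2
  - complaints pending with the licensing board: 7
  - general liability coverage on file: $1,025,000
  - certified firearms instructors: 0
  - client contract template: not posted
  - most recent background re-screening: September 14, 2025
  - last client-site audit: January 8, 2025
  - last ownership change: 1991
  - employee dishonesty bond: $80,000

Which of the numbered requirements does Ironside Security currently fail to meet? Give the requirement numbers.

1, 2, 3, 4, 5, 6, 8, 9, 10

1. condition 'deploys armed guards' holds; guards working without current registration 2 > 0 → not met
2. complaints pending with the licensing board 7 > 4 → not met
3. certified firearms instructors 0 < 2 → not met
4. general liability coverage $1,025,000 < $1,050,000 → not met
5. employee dishonesty bond $80,000 < $90,000 → not met
6. background re-screening 34 days ago vs limit 30 → not met
7. assault-and-battery coverage $825,000 ≥ $775,000 → met
8. client contract template absent → not met
9. use-of-force policy review 85 days ago vs limit 60 → not met
10. client-site audit 283 days ago vs limit 270 → not met
Not met: 1, 2, 3, 4, 5, 6, 8, 9, 10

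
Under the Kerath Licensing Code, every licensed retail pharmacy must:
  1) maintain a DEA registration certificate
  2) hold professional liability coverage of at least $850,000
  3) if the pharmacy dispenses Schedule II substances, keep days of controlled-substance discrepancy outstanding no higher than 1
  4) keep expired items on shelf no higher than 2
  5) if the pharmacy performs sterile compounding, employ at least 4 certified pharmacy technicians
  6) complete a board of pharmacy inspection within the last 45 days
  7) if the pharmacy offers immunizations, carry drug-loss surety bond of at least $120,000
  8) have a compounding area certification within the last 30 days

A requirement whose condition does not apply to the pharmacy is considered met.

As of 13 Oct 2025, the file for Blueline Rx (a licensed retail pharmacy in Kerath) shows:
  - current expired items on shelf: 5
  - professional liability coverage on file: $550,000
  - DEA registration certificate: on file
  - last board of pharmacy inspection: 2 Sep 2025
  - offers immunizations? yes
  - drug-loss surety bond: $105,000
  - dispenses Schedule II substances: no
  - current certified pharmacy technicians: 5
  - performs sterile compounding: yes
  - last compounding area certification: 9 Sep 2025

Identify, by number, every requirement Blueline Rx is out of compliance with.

2, 4, 7, 8

1. DEA registration certificate present → met
2. professional liability coverage $550,000 < $850,000 → not met
3. condition 'dispenses Schedule II substances' does not hold → requirement n/a → met
4. expired items on shelf 5 > 2 → not met
5. condition 'performs sterile compounding' holds; certified pharmacy technicians 5 ≥ 4 → met
6. board of pharmacy inspection 41 days ago vs limit 45 → met
7. condition 'offers immunizations' holds; drug-loss surety bond $105,000 < $120,000 → not met
8. compounding area certification 34 days ago vs limit 30 → not met
Not met: 2, 4, 7, 8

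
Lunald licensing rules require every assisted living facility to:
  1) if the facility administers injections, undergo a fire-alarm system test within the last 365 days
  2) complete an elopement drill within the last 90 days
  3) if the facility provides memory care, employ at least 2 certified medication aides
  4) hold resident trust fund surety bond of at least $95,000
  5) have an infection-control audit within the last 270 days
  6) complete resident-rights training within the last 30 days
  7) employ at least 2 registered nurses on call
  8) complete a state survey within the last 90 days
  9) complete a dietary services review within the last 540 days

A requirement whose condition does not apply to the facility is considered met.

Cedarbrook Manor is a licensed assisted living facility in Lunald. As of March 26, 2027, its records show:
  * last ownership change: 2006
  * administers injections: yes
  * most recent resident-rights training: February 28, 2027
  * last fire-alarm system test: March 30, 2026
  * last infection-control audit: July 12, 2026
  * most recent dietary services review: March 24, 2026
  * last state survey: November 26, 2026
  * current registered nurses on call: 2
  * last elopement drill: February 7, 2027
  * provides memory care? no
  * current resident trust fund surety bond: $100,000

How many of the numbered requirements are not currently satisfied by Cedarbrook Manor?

1

1. condition 'administers injections' holds; fire-alarm system test 361 days ago vs limit 365 → met
2. elopement drill 47 days ago vs limit 90 → met
3. condition 'provides memory care' does not hold → requirement n/a → met
4. resident trust fund surety bond $100,000 ≥ $95,000 → met
5. infection-control audit 257 days ago vs limit 270 → met
6. resident-rights training 26 days ago vs limit 30 → met
7. registered nurses on call 2 ≥ 2 → met
8. state survey 120 days ago vs limit 90 → not met
9. dietary services review 367 days ago vs limit 540 → met
Not met: 1 of 9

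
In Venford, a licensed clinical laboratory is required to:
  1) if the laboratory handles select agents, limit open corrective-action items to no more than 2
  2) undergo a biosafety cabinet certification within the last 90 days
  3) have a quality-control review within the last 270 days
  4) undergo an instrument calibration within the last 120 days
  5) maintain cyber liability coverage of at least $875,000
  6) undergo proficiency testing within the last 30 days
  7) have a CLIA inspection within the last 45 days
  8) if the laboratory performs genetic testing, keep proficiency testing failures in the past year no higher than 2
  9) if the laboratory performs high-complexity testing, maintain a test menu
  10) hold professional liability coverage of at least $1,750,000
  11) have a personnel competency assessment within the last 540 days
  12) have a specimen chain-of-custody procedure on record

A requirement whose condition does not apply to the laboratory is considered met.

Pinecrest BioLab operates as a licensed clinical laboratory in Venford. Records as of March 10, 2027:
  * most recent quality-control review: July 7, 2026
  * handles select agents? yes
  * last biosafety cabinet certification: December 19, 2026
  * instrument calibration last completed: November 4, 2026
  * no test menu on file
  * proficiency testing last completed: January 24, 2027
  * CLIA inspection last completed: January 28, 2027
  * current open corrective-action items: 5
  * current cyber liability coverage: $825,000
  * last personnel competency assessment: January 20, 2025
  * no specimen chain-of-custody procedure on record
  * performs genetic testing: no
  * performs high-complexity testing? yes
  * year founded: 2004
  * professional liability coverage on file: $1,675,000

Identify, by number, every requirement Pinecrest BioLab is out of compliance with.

1. condition 'handles select agents' holds; open corrective-action items 5 > 2 → not met
2. biosafety cabinet certification 81 days ago vs limit 90 → met
3. quality-control review 246 days ago vs limit 270 → met
4. instrument calibration 126 days ago vs limit 120 → not met
5. cyber liability coverage $825,000 < $875,000 → not met
6. proficiency testing 45 days ago vs limit 30 → not met
7. CLIA inspection 41 days ago vs limit 45 → met
8. condition 'performs genetic testing' does not hold → requirement n/a → met
9. condition 'performs high-complexity testing' holds; test menu absent → not met
10. professional liability coverage $1,675,000 < $1,750,000 → not met
11. personnel competency assessment 779 days ago vs limit 540 → not met
12. specimen chain-of-custody procedure absent → not met
Not met: 1, 4, 5, 6, 9, 10, 11, 12

1, 4, 5, 6, 9, 10, 11, 12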